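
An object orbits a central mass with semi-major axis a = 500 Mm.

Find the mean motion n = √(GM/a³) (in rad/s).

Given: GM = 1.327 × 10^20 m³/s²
a = 500 Mm = 5 × 10^8 m
GM = 1.327 × 10^20 m³/s²
a³ = 1.25 × 10^26 m³
GM/a³ = (1.327 × 10^20) / (1.25 × 10^26) = 1.0616 × 10^-6 s⁻²
n = √(GM/a³) = 0.00103034 rad/s ≈ 0.00103 rad/s

Final answer: n = 0.00103 rad/s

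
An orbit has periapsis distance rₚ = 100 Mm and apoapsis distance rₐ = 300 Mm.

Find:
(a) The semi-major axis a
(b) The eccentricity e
rₚ = 100 Mm = 1 × 10^8 m
rₐ = 300 Mm = 3 × 10^8 m
(a) a = (rₚ + rₐ)/2 = 2 × 10^8 m ≈ 200 Mm
(b) e = (rₐ − rₚ)/(rₐ + rₚ) = (2 × 10^8) / (4 × 10^8) = 0.5

Final answer:
(a) a = 200 Mm
(b) e = 0.5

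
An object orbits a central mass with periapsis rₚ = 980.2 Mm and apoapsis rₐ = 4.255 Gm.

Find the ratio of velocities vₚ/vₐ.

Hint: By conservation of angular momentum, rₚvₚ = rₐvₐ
rₚ = 980.2 Mm = 9.802 × 10^8 m
rₐ = 4.255 Gm = 4.255 × 10^9 m
rₚvₚ = rₐvₐ  ⇒  vₚ/vₐ = rₐ/rₚ
vₚ/vₐ = (4.255 × 10^9) / (9.802 × 10^8) = 4.34095

Final answer: vₚ/vₐ = 4.341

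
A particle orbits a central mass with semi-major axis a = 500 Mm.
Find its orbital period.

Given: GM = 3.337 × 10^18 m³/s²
a = 500 Mm = 5 × 10^8 m
GM = 3.337 × 10^18 m³/s²
a³ = 1.25 × 10^26 m³
T = 2π √(a³/GM) = 2π √((1.25 × 10^26) / (3.337 × 10^18)) = 2π × 6120.36 s
T = 38455.4 s ≈ 10.68 hours

Final answer: 10.68 hours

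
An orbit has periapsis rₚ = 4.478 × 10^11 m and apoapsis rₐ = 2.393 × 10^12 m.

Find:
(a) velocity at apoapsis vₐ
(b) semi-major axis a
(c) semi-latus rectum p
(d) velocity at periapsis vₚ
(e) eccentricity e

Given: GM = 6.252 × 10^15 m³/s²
rₚ = 4.478 × 10^11 m
rₐ = 2.393 × 10^12 m
GM = 6.252 × 10^15 m³/s²
a = (rₚ + rₐ)/2 = 1.4204 × 10^12 m
e = (rₐ − rₚ)/(rₐ + rₚ) = (1.9452 × 10^12) / (2.8408 × 10^12) = 0.684737
(a) vₐ² = GM (2/rₐ − 1/a) = 6.252 × 10^15 × (8.35771 × 10^-13 − 7.04027 × 10^-13) = 823.663 m²/s²;  vₐ = 28.6995 m/s ≈ 28.7 m/s
(b) a = 1.4204 × 10^12 m ≈ 1.42 × 10^12 m
(c) 1 − e² = 0.531136;  p = a(1 − e²) = 1.4204 × 10^12 × 0.531136 = 7.54425 × 10^11 m ≈ 7.544 × 10^11 m
(d) vₚ² = GM (2/rₚ − 1/a) = 6.252 × 10^15 × (4.46628 × 10^-12 − 7.04027 × 10^-13) = 23521.6 m²/s²;  vₚ = 153.368 m/s ≈ 153.4 m/s
(e) e = 0.684737 ≈ 0.6847

Final answer:
(a) velocity at apoapsis vₐ = 28.7 m/s
(b) semi-major axis a = 1.42 × 10^12 m
(c) semi-latus rectum p = 7.544 × 10^11 m
(d) velocity at periapsis vₚ = 153.4 m/s
(e) eccentricity e = 0.6847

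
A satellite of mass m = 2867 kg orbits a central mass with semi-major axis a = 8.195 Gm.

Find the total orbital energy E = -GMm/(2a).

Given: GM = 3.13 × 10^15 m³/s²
a = 8.195 Gm = 8.195 × 10^9 m
GM = 3.13 × 10^15 m³/s²
2a = 1.639 × 10^10 m
GMm = 3.13 × 10^15 × 2867 = 8.97371 × 10^18 m³·kg/s²
E = −GMm/(2a) = -5.47511 × 10^8 J ≈ -547.5 MJ

Final answer: -547.5 MJ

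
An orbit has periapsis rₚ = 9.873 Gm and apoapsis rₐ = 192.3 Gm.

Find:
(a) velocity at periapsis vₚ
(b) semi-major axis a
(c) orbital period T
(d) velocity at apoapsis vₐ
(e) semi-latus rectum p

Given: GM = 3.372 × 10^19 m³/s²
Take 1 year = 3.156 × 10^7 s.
rₚ = 9.873 Gm = 9.873 × 10^9 m
rₐ = 192.3 Gm = 1.923 × 10^11 m
GM = 3.372 × 10^19 m³/s²
a = (rₚ + rₐ)/2 = 1.01086 × 10^11 m
e = (rₐ − rₚ)/(rₐ + rₚ) = (1.82427 × 10^11) / (2.02173 × 10^11) = 0.902331
(a) vₚ² = GM (2/rₚ − 1/a) = 3.372 × 10^19 × (2.02573 × 10^-10 − 9.89252 × 10^-12) = 6.49717 × 10^9 m²/s²;  vₚ = 80605.1 m/s ≈ 80.61 km/s
(b) a = 1.01086 × 10^11 m ≈ 101.1 Gm
(c) a³ = 1.03295 × 10^33 m³;  T = 2π √(a³/GM) = 2π × 5.53472 × 10^6 s = 3.47757 × 10^7 s ≈ 1.102 years
(d) vₐ² = GM (2/rₐ − 1/a) = 3.372 × 10^19 × (1.04004 × 10^-11 − 9.89252 × 10^-12) = 1.71263 × 10^7 m²/s²;  vₐ = 4138.4 m/s ≈ 4.138 km/s
(e) 1 − e² = 0.185798;  p = a(1 − e²) = 1.01086 × 10^11 × 0.185798 = 1.87817 × 10^10 m ≈ 18.78 Gm

Final answer:
(a) velocity at periapsis vₚ = 80.61 km/s
(b) semi-major axis a = 101.1 Gm
(c) orbital period T = 1.102 years
(d) velocity at apoapsis vₐ = 4.138 km/s
(e) semi-latus rectum p = 18.78 Gm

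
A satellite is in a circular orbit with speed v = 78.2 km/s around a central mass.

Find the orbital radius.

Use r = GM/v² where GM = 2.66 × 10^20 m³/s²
v = 78.2 km/s = 78200 m/s
GM = 2.66 × 10^20 m³/s²
v² = 6.11524 × 10^9 m²/s²
r = GM/v² = (2.66 × 10^20) / (6.11524 × 10^9) = 4.34979 × 10^10 m ≈ 4.35 × 10^10 m

Final answer: 4.35 × 10^10 m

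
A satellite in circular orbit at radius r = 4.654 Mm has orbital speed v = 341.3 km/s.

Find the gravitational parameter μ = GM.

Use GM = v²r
r = 4.654 Mm = 4.654 × 10^6 m
v = 341.3 km/s = 341300 m/s
v² = 1.16486 × 10^11 m²/s²
GM = v²r = 1.16486 × 10^11 × 4.654 × 10^6 = 5.42124 × 10^17 m³/s²
GM ≈ 5.421 × 10^17 m³/s²

Final answer: GM = 5.421 × 10^17 m³/s²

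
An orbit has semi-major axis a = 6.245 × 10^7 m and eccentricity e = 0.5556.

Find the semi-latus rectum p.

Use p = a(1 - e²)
a = 6.245 × 10^7 m
e = 0.5556,  e² = 0.308691,  1 − e² = 0.691309
p = a(1 − e²) = 6.245 × 10^7 m × 0.691309 = 4.31722 × 10^7 m ≈ 4.317 × 10^7 m

Final answer: p = 4.317 × 10^7 m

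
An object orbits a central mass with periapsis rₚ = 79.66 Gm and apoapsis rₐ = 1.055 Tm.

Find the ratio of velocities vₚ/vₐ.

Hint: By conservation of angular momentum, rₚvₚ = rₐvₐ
rₚ = 79.66 Gm = 7.966 × 10^10 m
rₐ = 1.055 Tm = 1.055 × 10^12 m
rₚvₚ = rₐvₐ  ⇒  vₚ/vₐ = rₐ/rₚ
vₚ/vₐ = (1.055 × 10^12) / (7.966 × 10^10) = 13.2438

Final answer: vₚ/vₐ = 13.24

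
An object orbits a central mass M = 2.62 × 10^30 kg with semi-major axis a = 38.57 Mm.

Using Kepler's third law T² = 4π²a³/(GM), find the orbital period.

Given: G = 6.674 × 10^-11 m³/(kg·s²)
M = 2.62 × 10^30 kg
GM = G × M = 6.674 × 10^-11 × 2.62 × 10^30 = 1.74859 × 10^20 m³/s²
a = 38.57 Mm = 3.857 × 10^7 m
a³ = 5.73785 × 10^22 m³
T = 2π √(a³/GM) = 2π √((5.73785 × 10^22) / (1.74859 × 10^20)) = 2π × 18.1147 s
T = 113.818 s ≈ 1.897 minutes

Final answer: 1.897 minutes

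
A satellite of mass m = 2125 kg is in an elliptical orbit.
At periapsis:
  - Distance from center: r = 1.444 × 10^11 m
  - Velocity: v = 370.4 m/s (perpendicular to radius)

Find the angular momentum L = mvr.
r = 1.444 × 10^11 m
v = 370.4 m/s
vr = 370.4 × 1.444 × 10^11 = 5.34858 × 10^13 m²/s
L = m × vr = 2125 × 5.34858 × 10^13 = 1.13657 × 10^17 kg·m²/s ≈ 1.137 × 10^17 kg·m²/s

Final answer: L = 1.137 × 10^17 kg·m²/s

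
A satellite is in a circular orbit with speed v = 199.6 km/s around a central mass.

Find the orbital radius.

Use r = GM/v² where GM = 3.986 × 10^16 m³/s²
v = 199.6 km/s = 199600 m/s
GM = 3.986 × 10^16 m³/s²
v² = 3.98402 × 10^10 m²/s²
r = GM/v² = (3.986 × 10^16) / (3.98402 × 10^10) = 1.0005 × 10^6 m ≈ 1 Mm

Final answer: 1 Mm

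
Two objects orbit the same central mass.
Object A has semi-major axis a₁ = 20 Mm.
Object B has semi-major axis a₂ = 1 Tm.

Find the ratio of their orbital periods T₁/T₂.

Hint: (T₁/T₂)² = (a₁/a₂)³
a₁ = 20 Mm = 2 × 10^7 m
a₂ = 1 Tm = 1 × 10^12 m
a₁/a₂ = 2 × 10^-5
T₁/T₂ = (a₁/a₂)^(3/2) = (2 × 10^-5)^1.5 = 8.94427 × 10^-8

Final answer: T₁/T₂ = 8.944 × 10^-8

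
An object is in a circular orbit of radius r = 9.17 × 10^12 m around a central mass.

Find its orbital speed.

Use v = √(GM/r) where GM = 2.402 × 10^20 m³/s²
r = 9.17 × 10^12 m
GM = 2.402 × 10^20 m³/s²
GM/r = (2.402 × 10^20) / (9.17 × 10^12) = 2.61941 × 10^7 m²/s²
v = √(GM/r) = 5118.02 m/s ≈ 5.118 km/s

Final answer: 5.118 km/s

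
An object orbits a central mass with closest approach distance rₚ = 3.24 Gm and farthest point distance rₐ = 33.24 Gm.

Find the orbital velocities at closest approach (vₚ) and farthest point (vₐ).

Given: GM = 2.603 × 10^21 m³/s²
rₚ = 3.24 Gm = 3.24 × 10^9 m
rₐ = 33.24 Gm = 3.324 × 10^10 m
GM = 2.603 × 10^21 m³/s²
a = (rₚ + rₐ)/2 = 1.824 × 10^10 m
Vis-viva: v² = GM (2/r − 1/a)
vₚ² = 2.603 × 10^21 × (6.17284 × 10^-10 − 5.48246 × 10^-11) = 1.46408 × 10^12 m²/s²
vₚ = 1.20999 × 10^6 m/s ≈ 1210 km/s
vₐ² = 2.603 × 10^21 × (6.01685 × 10^-11 − 5.48246 × 10^-11) = 1.39102 × 10^10 m²/s²
vₐ = 117942 m/s ≈ 117.9 km/s

Final answer: vₚ = 1210 km/s, vₐ = 117.9 km/s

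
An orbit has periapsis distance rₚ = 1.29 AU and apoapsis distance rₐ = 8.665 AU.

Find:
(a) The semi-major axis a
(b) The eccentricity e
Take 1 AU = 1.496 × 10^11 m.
rₚ = 1.29 AU = 1.92984 × 10^11 m
rₐ = 8.665 AU = 1.29628 × 10^12 m
(a) a = (rₚ + rₐ)/2 = 7.44634 × 10^11 m ≈ 4.977 AU
(b) e = (rₐ − rₚ)/(rₐ + rₚ) = (1.1033 × 10^12) / (1.48927 × 10^12) = 0.740834

Final answer:
(a) a = 4.977 AU
(b) e = 0.7408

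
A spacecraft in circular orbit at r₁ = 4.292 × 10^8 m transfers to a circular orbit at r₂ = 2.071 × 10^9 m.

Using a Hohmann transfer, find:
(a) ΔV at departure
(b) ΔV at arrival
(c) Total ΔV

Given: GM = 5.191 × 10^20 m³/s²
r₁ = 4.292 × 10^8 m
r₂ = 2.071 × 10^9 m
GM = 5.191 × 10^20 m³/s²
Transfer ellipse: a_t = (r₁ + r₂)/2 = 1.2501 × 10^9 m
Circular speed at r₁: v₁ = √(GM/r₁) = 1.09975 × 10^6 m/s
Transfer speed at r₁ (periapsis): v₁ₜ = √(GM(2/r₁ − 1/a_t)) = 1.41551 × 10^6 m/s
(a) ΔV₁ = v₁ₜ − v₁ = 315757 m/s ≈ 315.8 km/s
Circular speed at r₂: v₂ = √(GM/r₂) = 500651 m/s
Transfer speed at r₂ (apoapsis): v₂ₜ = √(GM(2/r₂ − 1/a_t)) = 293355 m/s
(b) ΔV₂ = v₂ − v₂ₜ = 207297 m/s ≈ 207.3 km/s
(c) ΔV_total = ΔV₁ + ΔV₂ = 523054 m/s ≈ 523.1 km/s

Final answer:
(a) ΔV₁ = 315.8 km/s
(b) ΔV₂ = 207.3 km/s
(c) ΔV_total = 523.1 km/s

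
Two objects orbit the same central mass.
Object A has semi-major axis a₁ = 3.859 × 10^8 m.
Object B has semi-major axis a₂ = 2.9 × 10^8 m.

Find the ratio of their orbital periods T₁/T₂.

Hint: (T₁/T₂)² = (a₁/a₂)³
a₁ = 3.859 × 10^8 m
a₂ = 2.9 × 10^8 m
a₁/a₂ = 1.33069
T₁/T₂ = (a₁/a₂)^(3/2) = (1.33069)^1.5 = 1.53502

Final answer: T₁/T₂ = 1.535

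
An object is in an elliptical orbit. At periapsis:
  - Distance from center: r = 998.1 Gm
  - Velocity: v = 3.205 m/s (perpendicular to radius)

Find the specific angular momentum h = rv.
r = 998.1 Gm = 9.981 × 10^11 m
v = 3.205 m/s
h = rv = 9.981 × 10^11 × 3.205 = 3.19891 × 10^12 m²/s ≈ 3.199 × 10^12 m²/s

Final answer: h = 3.199 × 10^12 m²/s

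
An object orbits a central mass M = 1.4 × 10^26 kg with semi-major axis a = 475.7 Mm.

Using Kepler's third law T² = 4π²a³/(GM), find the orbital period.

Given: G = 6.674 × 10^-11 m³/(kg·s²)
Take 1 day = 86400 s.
M = 1.4 × 10^26 kg
GM = G × M = 6.674 × 10^-11 × 1.4 × 10^26 = 9.3436 × 10^15 m³/s²
a = 475.7 Mm = 4.757 × 10^8 m
a³ = 1.07646 × 10^26 m³
T = 2π √(a³/GM) = 2π √((1.07646 × 10^26) / (9.3436 × 10^15)) = 2π × 107335 s
T = 674408 s ≈ 7.806 days

Final answer: 7.806 days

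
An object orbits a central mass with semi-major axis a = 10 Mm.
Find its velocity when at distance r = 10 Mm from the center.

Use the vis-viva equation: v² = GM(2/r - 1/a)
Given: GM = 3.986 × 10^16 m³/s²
a = 10 Mm = 1 × 10^7 m
r = 10 Mm = 1 × 10^7 m
GM = 3.986 × 10^16 m³/s²
2/r − 1/a = 2 × 10^-7 − 1 × 10^-7 = 1 × 10^-7 m⁻¹
v² = GM (2/r − 1/a) = 3.986 × 10^9 m²/s²
v = 63134.8 m/s ≈ 63.13 km/s

Final answer: 63.13 km/s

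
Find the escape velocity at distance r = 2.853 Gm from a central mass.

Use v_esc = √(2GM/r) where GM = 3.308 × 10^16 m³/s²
r = 2.853 Gm = 2.853 × 10^9 m
GM = 3.308 × 10^16 m³/s²
2GM/r = 2 × (3.308 × 10^16) / (2.853 × 10^9) = 2.31896 × 10^7 m²/s²
v_esc = √(2GM/r) = 4815.56 m/s ≈ 4.816 km/s

Final answer: 4.816 km/s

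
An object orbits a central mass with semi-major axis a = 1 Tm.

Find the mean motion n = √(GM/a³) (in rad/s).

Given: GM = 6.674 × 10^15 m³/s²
a = 1 Tm = 1 × 10^12 m
GM = 6.674 × 10^15 m³/s²
a³ = 1 × 10^36 m³
GM/a³ = (6.674 × 10^15) / (1 × 10^36) = 6.674 × 10^-21 s⁻²
n = √(GM/a³) = 8.16946 × 10^-11 rad/s ≈ 8.169 × 10^-11 rad/s

Final answer: n = 8.169 × 10^-11 rad/s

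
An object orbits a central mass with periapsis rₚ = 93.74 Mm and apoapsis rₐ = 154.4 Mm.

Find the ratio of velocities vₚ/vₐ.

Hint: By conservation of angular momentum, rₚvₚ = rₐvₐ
rₚ = 93.74 Mm = 9.374 × 10^7 m
rₐ = 154.4 Mm = 1.544 × 10^8 m
rₚvₚ = rₐvₐ  ⇒  vₚ/vₐ = rₐ/rₚ
vₚ/vₐ = (1.544 × 10^8) / (9.374 × 10^7) = 1.64711

Final answer: vₚ/vₐ = 1.647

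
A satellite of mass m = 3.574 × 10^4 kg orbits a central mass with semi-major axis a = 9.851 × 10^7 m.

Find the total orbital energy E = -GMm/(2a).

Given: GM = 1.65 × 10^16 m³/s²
a = 9.851 × 10^7 m
GM = 1.65 × 10^16 m³/s²
2a = 1.9702 × 10^8 m
GMm = 1.65 × 10^16 × 35740 = 5.8971 × 10^20 m³·kg/s²
E = −GMm/(2a) = -2.99315 × 10^12 J ≈ -2.993 TJ

Final answer: -2.993 TJ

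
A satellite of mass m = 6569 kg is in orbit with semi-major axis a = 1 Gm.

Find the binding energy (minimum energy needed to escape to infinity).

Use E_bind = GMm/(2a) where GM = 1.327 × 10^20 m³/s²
a = 1 Gm = 1 × 10^9 m
GM = 1.327 × 10^20 m³/s²
m = 6569 kg
GMm = 1.327 × 10^20 × 6569 = 8.71706 × 10^23 m³·kg/s²
2a = 2 × 10^9 m
E_bind = GMm/(2a) = 4.35853 × 10^14 J ≈ 435.9 TJ

Final answer: 435.9 TJ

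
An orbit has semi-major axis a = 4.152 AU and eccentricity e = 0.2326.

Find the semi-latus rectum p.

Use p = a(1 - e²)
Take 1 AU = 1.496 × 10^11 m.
a = 4.152 AU = 6.21139 × 10^11 m
e = 0.2326,  e² = 0.0541028,  1 − e² = 0.945897
p = a(1 − e²) = 6.21139 × 10^11 m × 0.945897 = 5.87534 × 10^11 m ≈ 3.927 AU

Final answer: p = 3.927 AU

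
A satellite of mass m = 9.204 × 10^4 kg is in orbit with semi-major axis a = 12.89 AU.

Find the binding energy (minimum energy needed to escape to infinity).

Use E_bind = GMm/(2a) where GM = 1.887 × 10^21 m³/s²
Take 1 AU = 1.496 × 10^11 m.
a = 12.89 AU = 1.92834 × 10^12 m
GM = 1.887 × 10^21 m³/s²
m = 9.204 × 10^4 kg
GMm = 1.887 × 10^21 × 92040 = 1.73679 × 10^26 m³·kg/s²
2a = 3.85669 × 10^12 m
E_bind = GMm/(2a) = 4.50333 × 10^13 J ≈ 45.03 TJ

Final answer: 45.03 TJ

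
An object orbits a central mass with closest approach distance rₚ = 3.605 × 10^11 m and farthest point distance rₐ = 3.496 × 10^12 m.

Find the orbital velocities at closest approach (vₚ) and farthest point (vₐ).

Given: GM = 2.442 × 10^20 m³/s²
rₚ = 3.605 × 10^11 m
rₐ = 3.496 × 10^12 m
GM = 2.442 × 10^20 m³/s²
a = (rₚ + rₐ)/2 = 1.92825 × 10^12 m
Vis-viva: v² = GM (2/r − 1/a)
vₚ² = 2.442 × 10^20 × (5.54785 × 10^-12 − 5.18605 × 10^-13) = 1.22814 × 10^9 m²/s²
vₚ = 35044.9 m/s ≈ 35.04 km/s
vₐ² = 2.442 × 10^20 × (5.72082 × 10^-13 − 5.18605 × 10^-13) = 1.30592 × 10^7 m²/s²
vₐ = 3613.75 m/s ≈ 3.614 km/s

Final answer: vₚ = 35.04 km/s, vₐ = 3.614 km/s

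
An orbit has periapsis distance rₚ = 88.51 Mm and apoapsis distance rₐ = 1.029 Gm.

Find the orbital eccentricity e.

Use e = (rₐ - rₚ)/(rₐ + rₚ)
rₚ = 88.51 Mm = 8.851 × 10^7 m
rₐ = 1.029 Gm = 1.029 × 10^9 m
rₐ − rₚ = 9.4049 × 10^8 m
rₐ + rₚ = 1.11751 × 10^9 m
e = (rₐ − rₚ)/(rₐ + rₚ) = 0.841594

Final answer: e = 0.8416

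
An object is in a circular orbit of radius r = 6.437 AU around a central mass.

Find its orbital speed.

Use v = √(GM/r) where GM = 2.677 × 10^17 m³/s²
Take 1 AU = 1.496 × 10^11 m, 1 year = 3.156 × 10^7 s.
r = 6.437 AU = 9.62975 × 10^11 m
GM = 2.677 × 10^17 m³/s²
GM/r = (2.677 × 10^17) / (9.62975 × 10^11) = 277993 m²/s²
v = √(GM/r) = 527.25 m/s ≈ 0.1112 AU/year

Final answer: 0.1112 AU/year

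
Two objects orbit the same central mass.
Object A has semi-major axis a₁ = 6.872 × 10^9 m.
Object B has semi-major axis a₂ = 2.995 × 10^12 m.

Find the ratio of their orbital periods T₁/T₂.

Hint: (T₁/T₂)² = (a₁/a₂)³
a₁ = 6.872 × 10^9 m
a₂ = 2.995 × 10^12 m
a₁/a₂ = 0.00229449
T₁/T₂ = (a₁/a₂)^(3/2) = (0.00229449)^1.5 = 0.000109908

Final answer: T₁/T₂ = 0.0001099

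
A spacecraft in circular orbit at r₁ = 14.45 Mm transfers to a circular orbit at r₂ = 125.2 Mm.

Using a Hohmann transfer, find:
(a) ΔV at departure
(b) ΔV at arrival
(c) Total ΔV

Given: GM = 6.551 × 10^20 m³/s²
r₁ = 14.45 Mm = 1.445 × 10^7 m
r₂ = 125.2 Mm = 1.252 × 10^8 m
GM = 6.551 × 10^20 m³/s²
Transfer ellipse: a_t = (r₁ + r₂)/2 = 6.9825 × 10^7 m
Circular speed at r₁: v₁ = √(GM/r₁) = 6.73317 × 10^6 m/s
Transfer speed at r₁ (periapsis): v₁ₜ = √(GM(2/r₁ − 1/a_t)) = 9.01606 × 10^6 m/s
(a) ΔV₁ = v₁ₜ − v₁ = 2.28288 × 10^6 m/s ≈ 2283 km/s
Circular speed at r₂: v₂ = √(GM/r₂) = 2.28745 × 10^6 m/s
Transfer speed at r₂ (apoapsis): v₂ₜ = √(GM(2/r₂ − 1/a_t)) = 1.04059 × 10^6 m/s
(b) ΔV₂ = v₂ − v₂ₜ = 1.24686 × 10^6 m/s ≈ 1247 km/s
(c) ΔV_total = ΔV₁ + ΔV₂ = 3.52974 × 10^6 m/s ≈ 3530 km/s

Final answer:
(a) ΔV₁ = 2283 km/s
(b) ΔV₂ = 1247 km/s
(c) ΔV_total = 3530 km/s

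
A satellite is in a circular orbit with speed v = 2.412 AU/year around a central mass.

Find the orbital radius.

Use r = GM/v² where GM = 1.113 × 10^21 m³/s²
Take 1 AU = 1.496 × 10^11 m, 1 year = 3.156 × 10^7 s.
v = 2.412 AU/year = 11433.3 m/s
GM = 1.113 × 10^21 m³/s²
v² = 1.30721 × 10^8 m²/s²
r = GM/v² = (1.113 × 10^21) / (1.30721 × 10^8) = 8.51435 × 10^12 m ≈ 56.91 AU

Final answer: 56.91 AU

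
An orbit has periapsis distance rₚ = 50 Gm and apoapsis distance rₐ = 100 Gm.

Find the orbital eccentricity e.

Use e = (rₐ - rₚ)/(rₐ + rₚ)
rₚ = 50 Gm = 5 × 10^10 m
rₐ = 100 Gm = 1 × 10^11 m
rₐ − rₚ = 5 × 10^10 m
rₐ + rₚ = 1.5 × 10^11 m
e = (rₐ − rₚ)/(rₐ + rₚ) = 0.333333

Final answer: e = 0.3333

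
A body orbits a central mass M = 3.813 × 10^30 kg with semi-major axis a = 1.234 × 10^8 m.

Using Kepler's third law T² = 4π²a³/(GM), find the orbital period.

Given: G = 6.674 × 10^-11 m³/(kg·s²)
M = 3.813 × 10^30 kg
GM = G × M = 6.674 × 10^-11 × 3.813 × 10^30 = 2.5448 × 10^20 m³/s²
a = 1.234 × 10^8 m
a³ = 1.87908 × 10^24 m³
T = 2π √(a³/GM) = 2π √((1.87908 × 10^24) / (2.5448 × 10^20)) = 2π × 85.9303 s
T = 539.916 s ≈ 8.999 minutes

Final answer: 8.999 minutes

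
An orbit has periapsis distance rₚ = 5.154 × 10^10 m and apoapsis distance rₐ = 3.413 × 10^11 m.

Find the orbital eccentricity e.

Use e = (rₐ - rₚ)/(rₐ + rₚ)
rₚ = 5.154 × 10^10 m
rₐ = 3.413 × 10^11 m
rₐ − rₚ = 2.8976 × 10^11 m
rₐ + rₚ = 3.9284 × 10^11 m
e = (rₐ − rₚ)/(rₐ + rₚ) = 0.737603

Final answer: e = 0.7376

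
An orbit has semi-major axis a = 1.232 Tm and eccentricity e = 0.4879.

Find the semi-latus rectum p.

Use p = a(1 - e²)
a = 1.232 Tm = 1.232 × 10^12 m
e = 0.4879,  e² = 0.238046,  1 − e² = 0.761954
p = a(1 − e²) = 1.232 × 10^12 m × 0.761954 = 9.38727 × 10^11 m ≈ 938.7 Gm

Final answer: p = 938.7 Gm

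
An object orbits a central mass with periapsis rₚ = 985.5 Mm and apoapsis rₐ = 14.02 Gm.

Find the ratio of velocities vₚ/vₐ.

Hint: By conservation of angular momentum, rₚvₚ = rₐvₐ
rₚ = 985.5 Mm = 9.855 × 10^8 m
rₐ = 14.02 Gm = 1.402 × 10^10 m
rₚvₚ = rₐvₐ  ⇒  vₚ/vₐ = rₐ/rₚ
vₚ/vₐ = (1.402 × 10^10) / (9.855 × 10^8) = 14.2263

Final answer: vₚ/vₐ = 14.23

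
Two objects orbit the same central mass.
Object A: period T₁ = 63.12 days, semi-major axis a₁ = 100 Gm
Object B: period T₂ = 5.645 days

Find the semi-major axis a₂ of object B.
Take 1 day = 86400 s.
T₁ = 63.12 days = 5.45357 × 10^6 s
T₂ = 5.645 days = 487728 s
a₁ = 100 Gm = 1 × 10^11 m
Kepler's third law: (T₂/T₁)² = (a₂/a₁)³  ⇒  a₂ = a₁ (T₂/T₁)^(2/3)
T₂/T₁ = 0.0894328
(T₂/T₁)^(2/3) = 0.199985
a₂ = 1 × 10^11 m × 0.199985 = 1.99985 × 10^10 m ≈ 20 Gm

Final answer: a₂ = 20 Gm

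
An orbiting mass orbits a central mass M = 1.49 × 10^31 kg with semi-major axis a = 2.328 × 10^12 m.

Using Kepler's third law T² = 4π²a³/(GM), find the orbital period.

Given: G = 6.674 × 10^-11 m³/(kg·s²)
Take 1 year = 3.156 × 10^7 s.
M = 1.49 × 10^31 kg
GM = G × M = 6.674 × 10^-11 × 1.49 × 10^31 = 9.94426 × 10^20 m³/s²
a = 2.328 × 10^12 m
a³ = 1.26168 × 10^37 m³
T = 2π √(a³/GM) = 2π √((1.26168 × 10^37) / (9.94426 × 10^20)) = 2π × 1.12639 × 10^8 s
T = 7.07731 × 10^8 s ≈ 22.42 years

Final answer: 22.42 years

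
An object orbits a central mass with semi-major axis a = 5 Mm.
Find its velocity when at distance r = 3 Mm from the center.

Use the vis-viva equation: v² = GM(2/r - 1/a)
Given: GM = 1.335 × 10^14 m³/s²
a = 5 Mm = 5 × 10^6 m
r = 3 Mm = 3 × 10^6 m
GM = 1.335 × 10^14 m³/s²
2/r − 1/a = 6.66667 × 10^-7 − 2 × 10^-7 = 4.66667 × 10^-7 m⁻¹
v² = GM (2/r − 1/a) = 6.23 × 10^7 m²/s²
v = 7893.03 m/s ≈ 7.893 km/s

Final answer: 7.893 km/s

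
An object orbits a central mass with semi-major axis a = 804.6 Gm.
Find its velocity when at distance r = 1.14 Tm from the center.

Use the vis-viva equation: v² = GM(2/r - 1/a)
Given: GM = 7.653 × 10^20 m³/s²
a = 804.6 Gm = 8.046 × 10^11 m
r = 1.14 Tm = 1.14 × 10^12 m
GM = 7.653 × 10^20 m³/s²
2/r − 1/a = 1.75439 × 10^-12 − 1.24285 × 10^-12 = 5.11532 × 10^-13 m⁻¹
v² = GM (2/r − 1/a) = 3.91476 × 10^8 m²/s²
v = 19785.7 m/s ≈ 19.79 km/s

Final answer: 19.79 km/s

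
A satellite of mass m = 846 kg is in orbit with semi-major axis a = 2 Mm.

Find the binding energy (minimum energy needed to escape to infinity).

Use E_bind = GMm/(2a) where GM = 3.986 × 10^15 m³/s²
a = 2 Mm = 2 × 10^6 m
GM = 3.986 × 10^15 m³/s²
m = 846 kg
GMm = 3.986 × 10^15 × 846 = 3.37216 × 10^18 m³·kg/s²
2a = 4 × 10^6 m
E_bind = GMm/(2a) = 8.43039 × 10^11 J ≈ 843 GJ

Final answer: 843 GJ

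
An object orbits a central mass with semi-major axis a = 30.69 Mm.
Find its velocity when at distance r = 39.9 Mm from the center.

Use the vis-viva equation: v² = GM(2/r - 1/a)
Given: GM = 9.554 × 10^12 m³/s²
a = 30.69 Mm = 3.069 × 10^7 m
r = 39.9 Mm = 3.99 × 10^7 m
GM = 9.554 × 10^12 m³/s²
2/r − 1/a = 5.01253 × 10^-8 − 3.25839 × 10^-8 = 1.75414 × 10^-8 m⁻¹
v² = GM (2/r − 1/a) = 167591 m²/s²
v = 409.378 m/s ≈ 409.4 m/s

Final answer: 409.4 m/s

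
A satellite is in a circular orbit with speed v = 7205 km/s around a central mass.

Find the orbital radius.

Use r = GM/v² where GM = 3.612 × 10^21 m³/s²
v = 7205 km/s = 7.205 × 10^6 m/s
GM = 3.612 × 10^21 m³/s²
v² = 5.1912 × 10^13 m²/s²
r = GM/v² = (3.612 × 10^21) / (5.1912 × 10^13) = 6.95793 × 10^7 m ≈ 69.58 Mm

Final answer: 69.58 Mm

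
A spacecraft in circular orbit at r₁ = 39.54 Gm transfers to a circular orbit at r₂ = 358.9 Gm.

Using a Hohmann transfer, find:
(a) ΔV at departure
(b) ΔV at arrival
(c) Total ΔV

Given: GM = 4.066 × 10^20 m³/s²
r₁ = 39.54 Gm = 3.954 × 10^10 m
r₂ = 358.9 Gm = 3.589 × 10^11 m
GM = 4.066 × 10^20 m³/s²
Transfer ellipse: a_t = (r₁ + r₂)/2 = 1.9922 × 10^11 m
Circular speed at r₁: v₁ = √(GM/r₁) = 101406 m/s
Transfer speed at r₁ (periapsis): v₁ₜ = √(GM(2/r₁ − 1/a_t)) = 136109 m/s
(a) ΔV₁ = v₁ₜ − v₁ = 34702.2 m/s ≈ 34.7 km/s
Circular speed at r₂: v₂ = √(GM/r₂) = 33658.7 m/s
Transfer speed at r₂ (apoapsis): v₂ₜ = √(GM(2/r₂ − 1/a_t)) = 14995.1 m/s
(b) ΔV₂ = v₂ − v₂ₜ = 18663.6 m/s ≈ 18.66 km/s
(c) ΔV_total = ΔV₁ + ΔV₂ = 53365.8 m/s ≈ 53.37 km/s

Final answer:
(a) ΔV₁ = 34.7 km/s
(b) ΔV₂ = 18.66 km/s
(c) ΔV_total = 53.37 km/s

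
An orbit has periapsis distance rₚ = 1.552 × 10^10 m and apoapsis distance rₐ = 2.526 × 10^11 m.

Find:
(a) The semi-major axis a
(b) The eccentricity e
rₚ = 1.552 × 10^10 m
rₐ = 2.526 × 10^11 m
(a) a = (rₚ + rₐ)/2 = 1.3406 × 10^11 m ≈ 1.341 × 10^11 m
(b) e = (rₐ − rₚ)/(rₐ + rₚ) = (2.3708 × 10^11) / (2.6812 × 10^11) = 0.884231

Final answer:
(a) a = 1.341 × 10^11 m
(b) e = 0.8842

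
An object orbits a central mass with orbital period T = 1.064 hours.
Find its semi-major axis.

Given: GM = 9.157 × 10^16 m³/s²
T = 1.064 hours = 3830.4 s
GM = 9.157 × 10^16 m³/s²
Kepler's third law: a³ = GM T² / (4π²)
T² = 1.4672 × 10^7 s²
a³ = (9.157 × 10^16) × (1.4672 × 10^7) / (4π²) = 3.40316 × 10^22 m³
a = (a³)^(1/3) = 3.24061 × 10^7 m ≈ 32.41 Mm

Final answer: 32.41 Mm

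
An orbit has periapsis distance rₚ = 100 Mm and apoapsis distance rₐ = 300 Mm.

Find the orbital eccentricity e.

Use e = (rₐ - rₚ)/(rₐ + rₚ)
rₚ = 100 Mm = 1 × 10^8 m
rₐ = 300 Mm = 3 × 10^8 m
rₐ − rₚ = 2 × 10^8 m
rₐ + rₚ = 4 × 10^8 m
e = (rₐ − rₚ)/(rₐ + rₚ) = 0.5

Final answer: e = 0.5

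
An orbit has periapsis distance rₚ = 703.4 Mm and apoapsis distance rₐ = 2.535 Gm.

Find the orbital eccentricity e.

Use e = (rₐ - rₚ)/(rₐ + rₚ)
rₚ = 703.4 Mm = 7.034 × 10^8 m
rₐ = 2.535 Gm = 2.535 × 10^9 m
rₐ − rₚ = 1.8316 × 10^9 m
rₐ + rₚ = 3.2384 × 10^9 m
e = (rₐ − rₚ)/(rₐ + rₚ) = 0.565588

Final answer: e = 0.5656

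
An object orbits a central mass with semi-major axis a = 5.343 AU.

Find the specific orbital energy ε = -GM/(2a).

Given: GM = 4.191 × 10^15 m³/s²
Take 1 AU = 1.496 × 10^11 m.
a = 5.343 AU = 7.99313 × 10^11 m
GM = 4.191 × 10^15 m³/s²
2a = 1.59863 × 10^12 m
ε = −GM/(2a) = -2621.63 J/kg ≈ -2.622 kJ/kg

Final answer: -2.622 kJ/kg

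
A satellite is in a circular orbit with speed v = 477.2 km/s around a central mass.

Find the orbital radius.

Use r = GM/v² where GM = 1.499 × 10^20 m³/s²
v = 477.2 km/s = 477200 m/s
GM = 1.499 × 10^20 m³/s²
v² = 2.2772 × 10^11 m²/s²
r = GM/v² = (1.499 × 10^20) / (2.2772 × 10^11) = 6.58265 × 10^8 m ≈ 658.3 Mm

Final answer: 658.3 Mm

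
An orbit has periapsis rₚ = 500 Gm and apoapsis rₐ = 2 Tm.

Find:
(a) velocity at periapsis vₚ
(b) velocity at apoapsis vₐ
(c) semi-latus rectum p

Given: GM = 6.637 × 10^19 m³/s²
rₚ = 500 Gm = 5 × 10^11 m
rₐ = 2 Tm = 2 × 10^12 m
GM = 6.637 × 10^19 m³/s²
a = (rₚ + rₐ)/2 = 1.25 × 10^12 m
e = (rₐ − rₚ)/(rₐ + rₚ) = (1.5 × 10^12) / (2.5 × 10^12) = 0.6
(a) vₚ² = GM (2/rₚ − 1/a) = 6.637 × 10^19 × (4 × 10^-12 − 8 × 10^-13) = 2.12384 × 10^8 m²/s²;  vₚ = 14573.4 m/s ≈ 14.57 km/s
(b) vₐ² = GM (2/rₐ − 1/a) = 6.637 × 10^19 × (1 × 10^-12 − 8 × 10^-13) = 1.3274 × 10^7 m²/s²;  vₐ = 3643.35 m/s ≈ 3.643 km/s
(c) 1 − e² = 0.64;  p = a(1 − e²) = 1.25 × 10^12 × 0.64 = 8 × 10^11 m ≈ 800 Gm

Final answer:
(a) velocity at periapsis vₚ = 14.57 km/s
(b) velocity at apoapsis vₐ = 3.643 km/s
(c) semi-latus rectum p = 800 Gm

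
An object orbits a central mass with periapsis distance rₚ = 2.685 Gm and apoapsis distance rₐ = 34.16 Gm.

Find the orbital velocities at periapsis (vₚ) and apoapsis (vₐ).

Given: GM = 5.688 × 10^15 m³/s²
rₚ = 2.685 Gm = 2.685 × 10^9 m
rₐ = 34.16 Gm = 3.416 × 10^10 m
GM = 5.688 × 10^15 m³/s²
a = (rₚ + rₐ)/2 = 1.84225 × 10^10 m
Vis-viva: v² = GM (2/r − 1/a)
vₚ² = 5.688 × 10^15 × (7.44879 × 10^-10 − 5.42814 × 10^-11) = 3.92812 × 10^6 m²/s²
vₚ = 1981.95 m/s ≈ 1.982 km/s
vₐ² = 5.688 × 10^15 × (5.8548 × 10^-11 − 5.42814 × 10^-11) = 24268.2 m²/s²
vₐ = 155.783 m/s ≈ 155.8 m/s

Final answer: vₚ = 1.982 km/s, vₐ = 155.8 m/s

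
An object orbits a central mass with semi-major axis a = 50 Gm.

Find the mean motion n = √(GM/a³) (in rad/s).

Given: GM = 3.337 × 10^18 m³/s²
a = 50 Gm = 5 × 10^10 m
GM = 3.337 × 10^18 m³/s²
a³ = 1.25 × 10^32 m³
GM/a³ = (3.337 × 10^18) / (1.25 × 10^32) = 2.6696 × 10^-14 s⁻²
n = √(GM/a³) = 1.63389 × 10^-7 rad/s ≈ 1.634 × 10^-7 rad/s

Final answer: n = 1.634 × 10^-7 rad/s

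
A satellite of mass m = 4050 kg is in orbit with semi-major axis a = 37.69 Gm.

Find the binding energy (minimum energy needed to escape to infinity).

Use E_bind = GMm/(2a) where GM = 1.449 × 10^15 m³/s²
a = 37.69 Gm = 3.769 × 10^10 m
GM = 1.449 × 10^15 m³/s²
m = 4050 kg
GMm = 1.449 × 10^15 × 4050 = 5.86845 × 10^18 m³·kg/s²
2a = 7.538 × 10^10 m
E_bind = GMm/(2a) = 7.78516 × 10^7 J ≈ 77.85 MJ

Final answer: 77.85 MJ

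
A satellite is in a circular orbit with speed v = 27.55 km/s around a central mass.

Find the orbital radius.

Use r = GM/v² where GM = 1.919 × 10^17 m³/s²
v = 27.55 km/s = 27550 m/s
GM = 1.919 × 10^17 m³/s²
v² = 7.59002 × 10^8 m²/s²
r = GM/v² = (1.919 × 10^17) / (7.59002 × 10^8) = 2.52832 × 10^8 m ≈ 252.8 Mm

Final answer: 252.8 Mm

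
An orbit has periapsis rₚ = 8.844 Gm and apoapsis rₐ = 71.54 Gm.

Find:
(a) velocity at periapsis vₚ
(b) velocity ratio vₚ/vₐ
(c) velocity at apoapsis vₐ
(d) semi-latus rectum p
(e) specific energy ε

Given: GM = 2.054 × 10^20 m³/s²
rₚ = 8.844 Gm = 8.844 × 10^9 m
rₐ = 71.54 Gm = 7.154 × 10^10 m
GM = 2.054 × 10^20 m³/s²
a = (rₚ + rₐ)/2 = 4.0192 × 10^10 m
e = (rₐ − rₚ)/(rₐ + rₚ) = (6.2696 × 10^10) / (8.0384 × 10^10) = 0.779956
(a) vₚ² = GM (2/rₚ − 1/a) = 2.054 × 10^20 × (2.26142 × 10^-10 − 2.48806 × 10^-11) = 4.13391 × 10^10 m²/s²;  vₚ = 203320 m/s ≈ 203.3 km/s
(b) vₚ/vₐ = rₐ/rₚ (angular momentum) = (7.154 × 10^10) / (8.844 × 10^9) = 8.0891 ≈ 8.089
(c) vₐ² = GM (2/rₐ − 1/a) = 2.054 × 10^20 × (2.79564 × 10^-11 − 2.48806 × 10^-11) = 6.31772 × 10^8 m²/s²;  vₐ = 25135.1 m/s ≈ 25.14 km/s
(d) 1 − e² = 0.391668;  p = a(1 − e²) = 4.0192 × 10^10 × 0.391668 = 1.57419 × 10^10 m ≈ 15.74 Gm
(e) 2a = 8.0384 × 10^10 m;  ε = −GM/(2a) = -2.55523 × 10^9 J/kg ≈ -2.555 GJ/kg

Final answer:
(a) velocity at periapsis vₚ = 203.3 km/s
(b) velocity ratio vₚ/vₐ = 8.089
(c) velocity at apoapsis vₐ = 25.14 km/s
(d) semi-latus rectum p = 15.74 Gm
(e) specific energy ε = -2.555 GJ/kg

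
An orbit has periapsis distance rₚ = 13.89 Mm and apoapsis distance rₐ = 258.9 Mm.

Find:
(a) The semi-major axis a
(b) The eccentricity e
rₚ = 13.89 Mm = 1.389 × 10^7 m
rₐ = 258.9 Mm = 2.589 × 10^8 m
(a) a = (rₚ + rₐ)/2 = 1.36395 × 10^8 m ≈ 136.4 Mm
(b) e = (rₐ − rₚ)/(rₐ + rₚ) = (2.4501 × 10^8) / (2.7279 × 10^8) = 0.898163

Final answer:
(a) a = 136.4 Mm
(b) e = 0.8982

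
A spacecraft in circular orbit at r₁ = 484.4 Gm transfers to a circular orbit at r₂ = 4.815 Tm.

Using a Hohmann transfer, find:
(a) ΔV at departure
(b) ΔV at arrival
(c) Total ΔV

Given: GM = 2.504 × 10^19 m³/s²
r₁ = 484.4 Gm = 4.844 × 10^11 m
r₂ = 4.815 Tm = 4.815 × 10^12 m
GM = 2.504 × 10^19 m³/s²
Transfer ellipse: a_t = (r₁ + r₂)/2 = 2.6497 × 10^12 m
Circular speed at r₁: v₁ = √(GM/r₁) = 7189.77 m/s
Transfer speed at r₁ (periapsis): v₁ₜ = √(GM(2/r₁ − 1/a_t)) = 9692.03 m/s
(a) ΔV₁ = v₁ₜ − v₁ = 2502.26 m/s ≈ 2.502 km/s
Circular speed at r₂: v₂ = √(GM/r₂) = 2280.44 m/s
Transfer speed at r₂ (apoapsis): v₂ₜ = √(GM(2/r₂ − 1/a_t)) = 975.041 m/s
(b) ΔV₂ = v₂ − v₂ₜ = 1305.4 m/s ≈ 1.305 km/s
(c) ΔV_total = ΔV₁ + ΔV₂ = 3807.66 m/s ≈ 3.808 km/s

Final answer:
(a) ΔV₁ = 2.502 km/s
(b) ΔV₂ = 1.305 km/s
(c) ΔV_total = 3.808 km/s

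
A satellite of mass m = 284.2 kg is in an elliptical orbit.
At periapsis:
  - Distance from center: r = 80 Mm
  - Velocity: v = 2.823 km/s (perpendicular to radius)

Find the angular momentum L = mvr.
r = 80 Mm = 8 × 10^7 m
v = 2.823 km/s = 2823 m/s
vr = 2823 × 8 × 10^7 = 2.2584 × 10^11 m²/s
L = m × vr = 284.2 × 2.2584 × 10^11 = 6.41837 × 10^13 kg·m²/s ≈ 6.418 × 10^13 kg·m²/s

Final answer: L = 6.418 × 10^13 kg·m²/s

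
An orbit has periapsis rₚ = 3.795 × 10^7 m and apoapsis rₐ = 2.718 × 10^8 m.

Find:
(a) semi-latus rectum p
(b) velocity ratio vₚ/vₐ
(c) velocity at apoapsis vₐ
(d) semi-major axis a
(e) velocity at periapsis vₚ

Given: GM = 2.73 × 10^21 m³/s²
rₚ = 3.795 × 10^7 m
rₐ = 2.718 × 10^8 m
GM = 2.73 × 10^21 m³/s²
a = (rₚ + rₐ)/2 = 1.54875 × 10^8 m
e = (rₐ − rₚ)/(rₐ + rₚ) = (2.3385 × 10^8) / (3.0975 × 10^8) = 0.754964
(a) 1 − e² = 0.43003;  p = a(1 − e²) = 1.54875 × 10^8 × 0.43003 = 6.66009 × 10^7 m ≈ 6.66 × 10^7 m
(b) vₚ/vₐ = rₐ/rₚ (angular momentum) = (2.718 × 10^8) / (3.795 × 10^7) = 7.16206 ≈ 7.162
(c) vₐ² = GM (2/rₐ − 1/a) = 2.73 × 10^21 × (7.35835 × 10^-9 − 6.45682 × 10^-9) = 2.46118 × 10^12 m²/s²;  vₐ = 1.56882 × 10^6 m/s ≈ 1569 km/s
(d) a = 1.54875 × 10^8 m ≈ 1.549 × 10^8 m
(e) vₚ² = GM (2/rₚ − 1/a) = 2.73 × 10^21 × (5.27009 × 10^-8 − 6.45682 × 10^-9) = 1.26246 × 10^14 m²/s²;  vₚ = 1.12359 × 10^7 m/s ≈ 1.124 × 10^4 km/s

Final answer:
(a) semi-latus rectum p = 6.66 × 10^7 m
(b) velocity ratio vₚ/vₐ = 7.162
(c) velocity at apoapsis vₐ = 1569 km/s
(d) semi-major axis a = 1.549 × 10^8 m
(e) velocity at periapsis vₚ = 1.124 × 10^4 km/s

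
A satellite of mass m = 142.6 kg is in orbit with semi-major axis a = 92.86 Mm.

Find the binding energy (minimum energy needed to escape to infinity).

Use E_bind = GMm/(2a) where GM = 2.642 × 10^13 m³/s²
a = 92.86 Mm = 9.286 × 10^7 m
GM = 2.642 × 10^13 m³/s²
m = 142.6 kg
GMm = 2.642 × 10^13 × 142.6 = 3.76749 × 10^15 m³·kg/s²
2a = 1.8572 × 10^8 m
E_bind = GMm/(2a) = 2.02859 × 10^7 J ≈ 20.29 MJ

Final answer: 20.29 MJ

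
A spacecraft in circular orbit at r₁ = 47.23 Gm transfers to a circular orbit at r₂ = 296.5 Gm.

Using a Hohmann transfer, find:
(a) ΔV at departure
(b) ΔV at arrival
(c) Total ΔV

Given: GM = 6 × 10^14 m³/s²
r₁ = 47.23 Gm = 4.723 × 10^10 m
r₂ = 296.5 Gm = 2.965 × 10^11 m
GM = 6 × 10^14 m³/s²
Transfer ellipse: a_t = (r₁ + r₂)/2 = 1.71865 × 10^11 m
Circular speed at r₁: v₁ = √(GM/r₁) = 112.711 m/s
Transfer speed at r₁ (periapsis): v₁ₜ = √(GM(2/r₁ − 1/a_t)) = 148.042 m/s
(a) ΔV₁ = v₁ₜ − v₁ = 35.331 m/s ≈ 35.33 m/s
Circular speed at r₂: v₂ = √(GM/r₂) = 44.9845 m/s
Transfer speed at r₂ (apoapsis): v₂ₜ = √(GM(2/r₂ − 1/a_t)) = 23.5819 m/s
(b) ΔV₂ = v₂ − v₂ₜ = 21.4027 m/s ≈ 21.4 m/s
(c) ΔV_total = ΔV₁ + ΔV₂ = 56.7337 m/s ≈ 56.73 m/s

Final answer:
(a) ΔV₁ = 35.33 m/s
(b) ΔV₂ = 21.4 m/s
(c) ΔV_total = 56.73 m/s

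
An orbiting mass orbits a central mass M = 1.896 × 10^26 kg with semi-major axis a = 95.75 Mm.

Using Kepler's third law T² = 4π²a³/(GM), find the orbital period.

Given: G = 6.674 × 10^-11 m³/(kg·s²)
M = 1.896 × 10^26 kg
GM = G × M = 6.674 × 10^-11 × 1.896 × 10^26 = 1.26539 × 10^16 m³/s²
a = 95.75 Mm = 9.575 × 10^7 m
a³ = 8.77842 × 10^23 m³
T = 2π √(a³/GM) = 2π √((8.77842 × 10^23) / (1.26539 × 10^16)) = 2π × 8329.06 s
T = 52333 s ≈ 14.54 hours

Final answer: 14.54 hours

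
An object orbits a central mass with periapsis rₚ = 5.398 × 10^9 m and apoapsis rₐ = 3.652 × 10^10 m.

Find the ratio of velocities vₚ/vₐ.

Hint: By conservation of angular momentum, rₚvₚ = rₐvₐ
rₚ = 5.398 × 10^9 m
rₐ = 3.652 × 10^10 m
rₚvₚ = rₐvₐ  ⇒  vₚ/vₐ = rₐ/rₚ
vₚ/vₐ = (3.652 × 10^10) / (5.398 × 10^9) = 6.76547

Final answer: vₚ/vₐ = 6.765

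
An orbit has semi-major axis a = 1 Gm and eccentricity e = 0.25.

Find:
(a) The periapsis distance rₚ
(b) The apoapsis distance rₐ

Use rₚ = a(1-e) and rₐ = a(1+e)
a = 1 Gm = 1 × 10^9 m
e = 0.25:  1 − e = 0.75,  1 + e = 1.25
(a) rₚ = a(1 − e) = 1 × 10^9 m × 0.75 = 7.5 × 10^8 m ≈ 750 Mm
(b) rₐ = a(1 + e) = 1 × 10^9 m × 1.25 = 1.25 × 10^9 m ≈ 1.25 Gm

Final answer:
(a) rₚ = 750 Mm
(b) rₐ = 1.25 Gm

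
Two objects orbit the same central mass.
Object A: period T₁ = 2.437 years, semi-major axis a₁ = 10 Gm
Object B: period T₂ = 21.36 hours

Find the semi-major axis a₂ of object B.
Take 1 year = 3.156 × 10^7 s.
T₁ = 2.437 years = 7.69117 × 10^7 s
T₂ = 21.36 hours = 76896 s
a₁ = 10 Gm = 1 × 10^10 m
Kepler's third law: (T₂/T₁)² = (a₂/a₁)³  ⇒  a₂ = a₁ (T₂/T₁)^(2/3)
T₂/T₁ = 0.000999796
(T₂/T₁)^(2/3) = 0.00999864
a₂ = 1 × 10^10 m × 0.00999864 = 9.99864 × 10^7 m ≈ 99.99 Mm

Final answer: a₂ = 99.99 Mm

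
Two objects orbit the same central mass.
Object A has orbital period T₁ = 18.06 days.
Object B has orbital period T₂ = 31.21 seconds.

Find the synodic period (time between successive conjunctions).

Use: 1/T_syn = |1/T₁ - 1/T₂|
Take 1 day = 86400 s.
T₁ = 18.06 days = 1.56038 × 10^6 s
T₂ = 31.21 seconds
1/T₁ = 6.40868 × 10^-7 s⁻¹
1/T₂ = 0.032041 s⁻¹
|1/T₁ − 1/T₂| = 0.0320404 s⁻¹
T_syn = 1 / |1/T₁ − 1/T₂| = 31.2106 s ≈ 31.21 seconds

Final answer: T_syn = 31.21 seconds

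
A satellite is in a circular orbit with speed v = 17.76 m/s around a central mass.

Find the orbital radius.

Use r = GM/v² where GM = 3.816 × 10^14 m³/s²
v = 17.76 m/s
GM = 3.816 × 10^14 m³/s²
v² = 315.418 m²/s²
r = GM/v² = (3.816 × 10^14) / 315.418 = 1.20982 × 10^12 m ≈ 1.21 Tm

Final answer: 1.21 Tm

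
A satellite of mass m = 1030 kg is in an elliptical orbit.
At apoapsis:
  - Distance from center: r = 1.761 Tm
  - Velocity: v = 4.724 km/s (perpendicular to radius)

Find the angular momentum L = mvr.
r = 1.761 Tm = 1.761 × 10^12 m
v = 4.724 km/s = 4724 m/s
vr = 4724 × 1.761 × 10^12 = 8.31896 × 10^15 m²/s
L = m × vr = 1030 × 8.31896 × 10^15 = 8.56853 × 10^18 kg·m²/s ≈ 8.569 × 10^18 kg·m²/s

Final answer: L = 8.569 × 10^18 kg·m²/s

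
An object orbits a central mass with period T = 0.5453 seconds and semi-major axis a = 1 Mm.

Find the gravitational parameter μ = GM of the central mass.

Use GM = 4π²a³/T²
T = 0.5453 seconds
a = 1 Mm = 1 × 10^6 m
a³ = 1 × 10^18 m³
T² = 0.297352 s²
GM = 4π² × (1 × 10^18) / 0.297352 = 1.32767 × 10^20 m³/s²
GM ≈ 1.328 × 10^20 m³/s²

Final answer: GM = 1.328 × 10^20 m³/s²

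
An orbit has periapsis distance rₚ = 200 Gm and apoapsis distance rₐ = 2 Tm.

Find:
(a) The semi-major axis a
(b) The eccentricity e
rₚ = 200 Gm = 2 × 10^11 m
rₐ = 2 Tm = 2 × 10^12 m
(a) a = (rₚ + rₐ)/2 = 1.1 × 10^12 m ≈ 1.1 Tm
(b) e = (rₐ − rₚ)/(rₐ + rₚ) = (1.8 × 10^12) / (2.2 × 10^12) = 0.818182

Final answer:
(a) a = 1.1 Tm
(b) e = 0.8182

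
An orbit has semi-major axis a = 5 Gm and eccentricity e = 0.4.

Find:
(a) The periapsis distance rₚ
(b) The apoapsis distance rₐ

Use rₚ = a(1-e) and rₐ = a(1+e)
a = 5 Gm = 5 × 10^9 m
e = 0.4:  1 − e = 0.6,  1 + e = 1.4
(a) rₚ = a(1 − e) = 5 × 10^9 m × 0.6 = 3 × 10^9 m ≈ 3 Gm
(b) rₐ = a(1 + e) = 5 × 10^9 m × 1.4 = 7 × 10^9 m ≈ 7 Gm

Final answer:
(a) rₚ = 3 Gm
(b) rₐ = 7 Gm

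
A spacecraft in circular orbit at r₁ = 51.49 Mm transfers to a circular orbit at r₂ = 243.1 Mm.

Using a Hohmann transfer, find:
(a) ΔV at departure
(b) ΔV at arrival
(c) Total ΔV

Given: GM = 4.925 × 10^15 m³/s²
r₁ = 51.49 Mm = 5.149 × 10^7 m
r₂ = 243.1 Mm = 2.431 × 10^8 m
GM = 4.925 × 10^15 m³/s²
Transfer ellipse: a_t = (r₁ + r₂)/2 = 1.47295 × 10^8 m
Circular speed at r₁: v₁ = √(GM/r₁) = 9780.06 m/s
Transfer speed at r₁ (periapsis): v₁ₜ = √(GM(2/r₁ − 1/a_t)) = 12564.4 m/s
(a) ΔV₁ = v₁ₜ − v₁ = 2784.29 m/s ≈ 2.784 km/s
Circular speed at r₂: v₂ = √(GM/r₂) = 4501.02 m/s
Transfer speed at r₂ (apoapsis): v₂ₜ = √(GM(2/r₂ − 1/a_t)) = 2661.2 m/s
(b) ΔV₂ = v₂ − v₂ₜ = 1839.81 m/s ≈ 1.84 km/s
(c) ΔV_total = ΔV₁ + ΔV₂ = 4624.1 m/s ≈ 4.624 km/s

Final answer:
(a) ΔV₁ = 2.784 km/s
(b) ΔV₂ = 1.84 km/s
(c) ΔV_total = 4.624 km/s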